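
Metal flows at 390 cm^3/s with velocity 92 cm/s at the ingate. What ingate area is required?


Formula: A_ingate = Q / v  (continuity equation)
A = 390 cm^3/s / 92 cm/s = 4.2391 cm^2


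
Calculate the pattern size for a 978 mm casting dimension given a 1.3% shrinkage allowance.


Formula: L_pattern = L_casting * (1 + shrinkage_rate/100)
Shrinkage factor = 1 + 1.3/100 = 1.013
L_pattern = 978 mm * 1.013 = 990.7140 mm

990.7140 mm


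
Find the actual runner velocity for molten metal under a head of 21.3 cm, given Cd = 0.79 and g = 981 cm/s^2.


Formula: v = Cd * sqrt(2 * g * h)  (Torricelli with discharge coefficient)
2*g*h = 2 * 981 * 21.3 = 41790.6 cm^2/s^2
sqrt(41790.6) = 204.42749 cm/s
v = 0.79 * 204.42749 = 161.4977 cm/s

161.4977 cm/s


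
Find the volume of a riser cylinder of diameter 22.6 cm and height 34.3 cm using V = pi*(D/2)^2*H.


Formula: V = pi * (D/2)^2 * H  (cylinder volume)
Radius = D/2 = 22.6/2 = 11.3 cm
V = pi * 11.3^2 * 34.3 = 13759.4438 cm^3

13759.4438 cm^3


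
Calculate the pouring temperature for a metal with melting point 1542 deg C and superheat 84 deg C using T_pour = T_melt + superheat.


Formula: T_pour = T_melt + Superheat
T_pour = 1542 + 84 = 1626 deg C


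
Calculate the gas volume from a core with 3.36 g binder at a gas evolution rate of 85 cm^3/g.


Formula: V_gas = W_binder * gas_evolution_rate
V = 3.36 g * 85 cm^3/g = 285.6000 cm^3


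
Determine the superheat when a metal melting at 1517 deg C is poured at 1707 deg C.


Formula: Superheat = T_pour - T_melt
Superheat = 1707 - 1517 = 190 deg C

190 deg C


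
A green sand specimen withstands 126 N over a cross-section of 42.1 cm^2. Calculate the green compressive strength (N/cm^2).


Formula: Compressive Strength = Force / Area
Strength = 126 N / 42.1 cm^2 = 2.9929 N/cm^2

2.9929 N/cm^2


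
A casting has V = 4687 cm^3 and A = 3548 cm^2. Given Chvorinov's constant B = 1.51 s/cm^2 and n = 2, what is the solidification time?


Formula: t_s = B * (V/A)^n  (Chvorinov's rule, n=2)
Modulus M = V/A = 4687/3548 = 1.321026 cm
M^2 = 1.321026^2 = 1.745110 cm^2
t_s = 1.51 * 1.745110 = 2.6351 s


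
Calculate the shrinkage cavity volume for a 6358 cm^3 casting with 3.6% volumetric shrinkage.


Formula: V_shrink = V_casting * shrinkage_pct / 100
V_shrink = 6358 cm^3 * 3.6 / 100 = 228.8880 cm^3


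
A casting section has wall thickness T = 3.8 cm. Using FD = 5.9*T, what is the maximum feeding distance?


Formula: FD = 5.9 * T  (riser feeding-distance rule)
FD = 5.9 * 3.8 cm = 22.4200 cm


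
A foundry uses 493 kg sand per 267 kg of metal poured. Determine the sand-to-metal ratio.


Formula: Sand-to-Metal Ratio = W_sand / W_metal
Ratio = 493 kg / 267 kg = 1.8464

1.8464


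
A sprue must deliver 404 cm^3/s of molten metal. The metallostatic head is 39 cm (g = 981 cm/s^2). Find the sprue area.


Formula: v = sqrt(2*g*h), A = Q/v
Velocity: v = sqrt(2 * 981 * 39) = sqrt(76518) = 276.6189 cm/s
Sprue area: A = Q / v = 404 / 276.6189 = 1.4605 cm^2

1.4605 cm^2


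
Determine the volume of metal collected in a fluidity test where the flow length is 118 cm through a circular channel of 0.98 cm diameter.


Formula: V = pi * (d/2)^2 * L  (cylinder volume)
Radius = 0.98/2 = 0.49 cm
V = pi * 0.49^2 * 118 = 89.0070 cm^3


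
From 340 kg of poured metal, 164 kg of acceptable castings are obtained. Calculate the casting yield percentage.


Formula: Casting Yield = (W_good / W_total) * 100
Yield = (164 kg / 340 kg) * 100 = 48.2353%

Answer: 48.2353%


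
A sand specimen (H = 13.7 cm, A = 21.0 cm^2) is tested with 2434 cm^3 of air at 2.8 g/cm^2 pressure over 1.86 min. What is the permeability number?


Formula: Permeability Number P = (V * H) / (p * A * t)
Numerator: V * H = 2434 * 13.7 = 33345.8
Denominator: p * A * t = 2.8 * 21.0 * 1.86 = 109.368
P = 33345.8 / 109.368 = 304.8954


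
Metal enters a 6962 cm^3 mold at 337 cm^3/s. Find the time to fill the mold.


Formula: t_fill = V_mold / Q_flow
t = 6962 cm^3 / 337 cm^3/s = 20.6588 s

Final answer: 20.6588 s


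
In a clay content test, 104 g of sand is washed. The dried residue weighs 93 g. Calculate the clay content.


Formula: Clay% = (W_total - W_washed) / W_total * 100
Clay mass = 104 - 93 = 11 g
Clay% = 11 / 104 * 100 = 10.5769%


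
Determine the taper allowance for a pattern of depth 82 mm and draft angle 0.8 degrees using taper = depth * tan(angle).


Formula: taper = depth * tan(draft_angle)
tan(0.8 deg) = 0.0139635
taper = 82 mm * 0.0139635 = 1.1450 mm


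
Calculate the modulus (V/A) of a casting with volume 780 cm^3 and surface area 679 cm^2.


Formula: Casting Modulus M = V / A
M = 780 cm^3 / 679 cm^2 = 1.1487 cm

Answer: 1.1487 cm


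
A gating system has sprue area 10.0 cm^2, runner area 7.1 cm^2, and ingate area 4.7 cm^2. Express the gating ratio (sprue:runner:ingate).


Sprue:Runner:Ingate = 1 : 7.1/10.0 : 4.7/10.0 = 1:0.71:0.47


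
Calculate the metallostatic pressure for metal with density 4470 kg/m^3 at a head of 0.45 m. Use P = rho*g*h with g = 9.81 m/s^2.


Formula: P = rho * g * h
rho * g = 4470 * 9.81 = 43850.7 N/m^3
P = 43850.7 * 0.45 = 19732.8150 Pa

Answer: 19732.8150 Pa


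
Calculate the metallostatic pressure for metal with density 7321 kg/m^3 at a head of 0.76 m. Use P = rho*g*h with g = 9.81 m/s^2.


Formula: P = rho * g * h
rho * g = 7321 * 9.81 = 71819.01 N/m^3
P = 71819.01 * 0.76 = 54582.4476 Pa

Final answer: 54582.4476 Pa


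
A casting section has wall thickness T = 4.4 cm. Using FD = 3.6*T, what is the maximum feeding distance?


Formula: FD = 3.6 * T  (riser feeding-distance rule)
FD = 3.6 * 4.4 cm = 15.8400 cm

15.8400 cm


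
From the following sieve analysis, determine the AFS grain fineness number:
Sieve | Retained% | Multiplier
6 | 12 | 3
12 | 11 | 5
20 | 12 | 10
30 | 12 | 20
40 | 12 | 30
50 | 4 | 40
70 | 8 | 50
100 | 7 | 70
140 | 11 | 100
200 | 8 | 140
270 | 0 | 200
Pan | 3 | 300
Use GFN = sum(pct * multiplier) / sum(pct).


Formula: GFN = sum(pct * multiplier) / sum(pct)
sum(pct * multiplier) = 4981
sum(pct) = 100
GFN = 4981 / 100 = 49.81


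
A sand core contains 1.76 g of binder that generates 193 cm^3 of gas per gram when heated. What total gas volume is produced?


Formula: V_gas = W_binder * gas_evolution_rate
V = 1.76 g * 193 cm^3/g = 339.6800 cm^3

Answer: 339.6800 cm^3


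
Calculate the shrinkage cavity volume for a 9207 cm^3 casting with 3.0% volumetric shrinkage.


Formula: V_shrink = V_casting * shrinkage_pct / 100
V_shrink = 9207 cm^3 * 3.0 / 100 = 276.2100 cm^3

276.2100 cm^3


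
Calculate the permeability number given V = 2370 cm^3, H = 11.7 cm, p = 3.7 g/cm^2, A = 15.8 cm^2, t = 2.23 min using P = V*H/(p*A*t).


Formula: Permeability Number P = (V * H) / (p * A * t)
Numerator: V * H = 2370 * 11.7 = 27729.0
Denominator: p * A * t = 3.7 * 15.8 * 2.23 = 130.3658
P = 27729.0 / 130.3658 = 212.7015

Final answer: 212.7015


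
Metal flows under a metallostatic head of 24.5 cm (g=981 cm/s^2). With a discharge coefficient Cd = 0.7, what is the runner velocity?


Formula: v = Cd * sqrt(2 * g * h)  (Torricelli with discharge coefficient)
2*g*h = 2 * 981 * 24.5 = 48069.0 cm^2/s^2
sqrt(48069.0) = 219.24644 cm/s
v = 0.7 * 219.24644 = 153.4725 cm/s


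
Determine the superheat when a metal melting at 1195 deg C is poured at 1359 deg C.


Formula: Superheat = T_pour - T_melt
Superheat = 1359 - 1195 = 164 deg C

164 deg C


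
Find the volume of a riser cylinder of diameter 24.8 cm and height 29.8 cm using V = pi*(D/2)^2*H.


Formula: V = pi * (D/2)^2 * H  (cylinder volume)
Radius = D/2 = 24.8/2 = 12.4 cm
V = pi * 12.4^2 * 29.8 = 14394.9283 cm^3

Answer: 14394.9283 cm^3


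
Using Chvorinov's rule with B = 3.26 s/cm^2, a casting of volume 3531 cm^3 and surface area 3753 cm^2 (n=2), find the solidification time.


Formula: t_s = B * (V/A)^n  (Chvorinov's rule, n=2)
Modulus M = V/A = 3531/3753 = 0.940847 cm
M^2 = 0.940847^2 = 0.885193 cm^2
t_s = 3.26 * 0.885193 = 2.8857 s

2.8857 s


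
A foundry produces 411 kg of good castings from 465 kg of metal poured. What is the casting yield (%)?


Formula: Casting Yield = (W_good / W_total) * 100
Yield = (411 kg / 465 kg) * 100 = 88.3871%


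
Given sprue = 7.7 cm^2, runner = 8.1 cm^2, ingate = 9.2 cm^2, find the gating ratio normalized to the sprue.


Sprue:Runner:Ingate = 1 : 8.1/7.7 : 9.2/7.7 = 1:1.05:1.19

Answer: 1:1.05:1.19


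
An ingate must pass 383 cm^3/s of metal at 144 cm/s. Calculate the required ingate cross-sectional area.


Formula: A_ingate = Q / v  (continuity equation)
A = 383 cm^3/s / 144 cm/s = 2.6597 cm^2


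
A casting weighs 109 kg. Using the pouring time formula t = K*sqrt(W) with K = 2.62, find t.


Formula: t = K * sqrt(W)
sqrt(W) = sqrt(109) = 10.44031
t = 2.62 * 10.44031 = 27.3536 s

27.3536 s


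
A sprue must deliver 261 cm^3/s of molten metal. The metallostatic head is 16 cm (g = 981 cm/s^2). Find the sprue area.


Formula: v = sqrt(2*g*h), A = Q/v
Velocity: v = sqrt(2 * 981 * 16) = sqrt(31392) = 177.1779 cm/s
Sprue area: A = Q / v = 261 / 177.1779 = 1.4731 cm^2

1.4731 cm^2


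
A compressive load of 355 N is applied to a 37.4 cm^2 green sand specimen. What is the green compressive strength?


Formula: Compressive Strength = Force / Area
Strength = 355 N / 37.4 cm^2 = 9.4920 N/cm^2

Final answer: 9.4920 N/cm^2


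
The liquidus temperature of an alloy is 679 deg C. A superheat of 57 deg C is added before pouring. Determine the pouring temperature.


Formula: T_pour = T_melt + Superheat
T_pour = 679 + 57 = 736 deg C

Final answer: 736 deg C


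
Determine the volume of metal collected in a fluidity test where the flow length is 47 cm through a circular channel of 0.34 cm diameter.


Formula: V = pi * (d/2)^2 * L  (cylinder volume)
Radius = 0.34/2 = 0.17 cm
V = pi * 0.17^2 * 47 = 4.2672 cm^3

Final answer: 4.2672 cm^3


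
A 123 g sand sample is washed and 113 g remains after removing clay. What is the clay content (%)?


Formula: Clay% = (W_total - W_washed) / W_total * 100
Clay mass = 123 - 113 = 10 g
Clay% = 10 / 123 * 100 = 8.1301%

Final answer: 8.1301%


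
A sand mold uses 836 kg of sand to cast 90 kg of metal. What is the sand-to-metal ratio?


Formula: Sand-to-Metal Ratio = W_sand / W_metal
Ratio = 836 kg / 90 kg = 9.2889


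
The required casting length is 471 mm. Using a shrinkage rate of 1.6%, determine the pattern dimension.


Formula: L_pattern = L_casting * (1 + shrinkage_rate/100)
Shrinkage factor = 1 + 1.6/100 = 1.016
L_pattern = 471 mm * 1.016 = 478.5360 mm


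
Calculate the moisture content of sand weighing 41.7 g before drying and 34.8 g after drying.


Formula: MC = (W_wet - W_dry) / W_wet * 100
Water mass = 41.7 - 34.8 = 6.9 g
MC = 6.9 / 41.7 * 100 = 16.5468%

Answer: 16.5468%


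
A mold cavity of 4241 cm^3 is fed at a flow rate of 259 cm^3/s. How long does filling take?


Formula: t_fill = V_mold / Q_flow
t = 4241 cm^3 / 259 cm^3/s = 16.3745 s

Answer: 16.3745 s


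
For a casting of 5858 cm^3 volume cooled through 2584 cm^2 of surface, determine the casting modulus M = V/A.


Formula: Casting Modulus M = V / A
M = 5858 cm^3 / 2584 cm^2 = 2.2670 cm

Answer: 2.2670 cm


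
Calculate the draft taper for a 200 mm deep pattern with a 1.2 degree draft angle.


Formula: taper = depth * tan(draft_angle)
tan(1.2 deg) = 0.0209470
taper = 200 mm * 0.0209470 = 4.1894 mm

4.1894 mm


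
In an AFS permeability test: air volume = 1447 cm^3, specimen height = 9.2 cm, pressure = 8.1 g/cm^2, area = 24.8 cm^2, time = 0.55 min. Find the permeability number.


Formula: Permeability Number P = (V * H) / (p * A * t)
Numerator: V * H = 1447 * 9.2 = 13312.4
Denominator: p * A * t = 8.1 * 24.8 * 0.55 = 110.484
P = 13312.4 / 110.484 = 120.4917

120.4917


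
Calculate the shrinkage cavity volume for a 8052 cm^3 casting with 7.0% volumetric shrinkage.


Formula: V_shrink = V_casting * shrinkage_pct / 100
V_shrink = 8052 cm^3 * 7.0 / 100 = 563.6400 cm^3

Answer: 563.6400 cm^3


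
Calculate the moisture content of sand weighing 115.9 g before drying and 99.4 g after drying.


Formula: MC = (W_wet - W_dry) / W_wet * 100
Water mass = 115.9 - 99.4 = 16.5 g
MC = 16.5 / 115.9 * 100 = 14.2364%

Answer: 14.2364%


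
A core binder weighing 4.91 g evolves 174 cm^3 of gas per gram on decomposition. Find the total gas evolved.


Formula: V_gas = W_binder * gas_evolution_rate
V = 4.91 g * 174 cm^3/g = 854.3400 cm^3

Answer: 854.3400 cm^3


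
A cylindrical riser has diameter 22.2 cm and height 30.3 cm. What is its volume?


Formula: V = pi * (D/2)^2 * H  (cylinder volume)
Radius = D/2 = 22.2/2 = 11.1 cm
V = pi * 11.1^2 * 30.3 = 11728.3916 cm^3

11728.3916 cm^3


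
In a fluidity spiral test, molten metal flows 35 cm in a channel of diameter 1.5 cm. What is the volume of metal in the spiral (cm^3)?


Formula: V = pi * (d/2)^2 * L  (cylinder volume)
Radius = 1.5/2 = 0.75 cm
V = pi * 0.75^2 * 35 = 61.8501 cm^3

Final answer: 61.8501 cm^3


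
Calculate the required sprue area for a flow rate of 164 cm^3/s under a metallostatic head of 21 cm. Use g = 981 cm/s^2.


Formula: v = sqrt(2*g*h), A = Q/v
Velocity: v = sqrt(2 * 981 * 21) = sqrt(41202) = 202.9828 cm/s
Sprue area: A = Q / v = 164 / 202.9828 = 0.8080 cm^2

0.8080 cm^2


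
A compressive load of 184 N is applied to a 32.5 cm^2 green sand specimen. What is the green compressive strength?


Formula: Compressive Strength = Force / Area
Strength = 184 N / 32.5 cm^2 = 5.6615 N/cm^2


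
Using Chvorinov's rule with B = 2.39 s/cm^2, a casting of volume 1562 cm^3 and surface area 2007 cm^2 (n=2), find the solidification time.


Formula: t_s = B * (V/A)^n  (Chvorinov's rule, n=2)
Modulus M = V/A = 1562/2007 = 0.778276 cm
M^2 = 0.778276^2 = 0.605714 cm^2
t_s = 2.39 * 0.605714 = 1.4477 s

1.4477 s


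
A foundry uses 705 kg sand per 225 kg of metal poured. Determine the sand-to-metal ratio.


Formula: Sand-to-Metal Ratio = W_sand / W_metal
Ratio = 705 kg / 225 kg = 3.1333

Answer: 3.1333


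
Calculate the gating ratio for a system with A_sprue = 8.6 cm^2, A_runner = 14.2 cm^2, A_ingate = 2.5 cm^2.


Sprue:Runner:Ingate = 1 : 14.2/8.6 : 2.5/8.6 = 1:1.65:0.29

Answer: 1:1.65:0.29


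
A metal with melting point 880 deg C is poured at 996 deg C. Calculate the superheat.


Formula: Superheat = T_pour - T_melt
Superheat = 996 - 880 = 116 deg C

Final answer: 116 deg C


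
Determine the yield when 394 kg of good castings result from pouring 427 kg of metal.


Formula: Casting Yield = (W_good / W_total) * 100
Yield = (394 kg / 427 kg) * 100 = 92.2717%


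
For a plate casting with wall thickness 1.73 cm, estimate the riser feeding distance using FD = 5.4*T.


Formula: FD = 5.4 * T  (riser feeding-distance rule)
FD = 5.4 * 1.73 cm = 9.3420 cm

Final answer: 9.3420 cm


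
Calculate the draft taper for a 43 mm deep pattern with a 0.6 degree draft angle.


Formula: taper = depth * tan(draft_angle)
tan(0.6 deg) = 0.0104724
taper = 43 mm * 0.0104724 = 0.4503 mm

Answer: 0.4503 mm


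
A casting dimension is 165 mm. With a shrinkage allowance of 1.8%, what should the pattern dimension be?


Formula: L_pattern = L_casting * (1 + shrinkage_rate/100)
Shrinkage factor = 1 + 1.8/100 = 1.018
L_pattern = 165 mm * 1.018 = 167.9700 mm


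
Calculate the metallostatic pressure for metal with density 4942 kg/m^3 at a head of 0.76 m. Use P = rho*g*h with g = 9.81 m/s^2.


Formula: P = rho * g * h
rho * g = 4942 * 9.81 = 48481.02 N/m^3
P = 48481.02 * 0.76 = 36845.5752 Pa


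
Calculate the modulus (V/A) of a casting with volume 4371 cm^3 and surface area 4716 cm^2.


Formula: Casting Modulus M = V / A
M = 4371 cm^3 / 4716 cm^2 = 0.9268 cm

0.9268 cm


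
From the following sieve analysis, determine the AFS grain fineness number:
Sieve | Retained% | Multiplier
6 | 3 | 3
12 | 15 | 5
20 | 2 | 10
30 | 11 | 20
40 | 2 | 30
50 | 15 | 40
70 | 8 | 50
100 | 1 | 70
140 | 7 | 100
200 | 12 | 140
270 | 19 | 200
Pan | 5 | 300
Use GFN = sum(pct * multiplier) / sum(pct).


Formula: GFN = sum(pct * multiplier) / sum(pct)
sum(pct * multiplier) = 9134
sum(pct) = 100
GFN = 9134 / 100 = 91.34

Final answer: 91.34


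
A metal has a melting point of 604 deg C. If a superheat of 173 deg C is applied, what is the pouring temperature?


Formula: T_pour = T_melt + Superheat
T_pour = 604 + 173 = 777 deg C


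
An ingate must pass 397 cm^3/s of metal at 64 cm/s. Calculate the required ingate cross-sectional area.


Formula: A_ingate = Q / v  (continuity equation)
A = 397 cm^3/s / 64 cm/s = 6.2031 cm^2

Final answer: 6.2031 cm^2


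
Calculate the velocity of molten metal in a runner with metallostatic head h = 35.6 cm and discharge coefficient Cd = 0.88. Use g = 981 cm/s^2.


Formula: v = Cd * sqrt(2 * g * h)  (Torricelli with discharge coefficient)
2*g*h = 2 * 981 * 35.6 = 69847.2 cm^2/s^2
sqrt(69847.2) = 264.28621 cm/s
v = 0.88 * 264.28621 = 232.5719 cm/s


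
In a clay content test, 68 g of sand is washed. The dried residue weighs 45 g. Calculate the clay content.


Formula: Clay% = (W_total - W_washed) / W_total * 100
Clay mass = 68 - 45 = 23 g
Clay% = 23 / 68 * 100 = 33.8235%

Final answer: 33.8235%


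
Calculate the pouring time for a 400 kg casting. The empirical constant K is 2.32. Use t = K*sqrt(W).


Formula: t = K * sqrt(W)
sqrt(W) = sqrt(400) = 20.00000
t = 2.32 * 20.00000 = 46.4000 s

Final answer: 46.4000 s


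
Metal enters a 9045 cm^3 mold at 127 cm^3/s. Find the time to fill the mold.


Formula: t_fill = V_mold / Q_flow
t = 9045 cm^3 / 127 cm^3/s = 71.2205 s

71.2205 s


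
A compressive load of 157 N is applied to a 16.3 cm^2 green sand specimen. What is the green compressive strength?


Formula: Compressive Strength = Force / Area
Strength = 157 N / 16.3 cm^2 = 9.6319 N/cm^2

9.6319 N/cm^2


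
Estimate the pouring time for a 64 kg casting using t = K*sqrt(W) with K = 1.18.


Formula: t = K * sqrt(W)
sqrt(W) = sqrt(64) = 8.00000
t = 1.18 * 8.00000 = 9.4400 s

9.4400 s


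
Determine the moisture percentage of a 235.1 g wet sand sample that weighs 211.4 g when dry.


Formula: MC = (W_wet - W_dry) / W_wet * 100
Water mass = 235.1 - 211.4 = 23.7 g
MC = 23.7 / 235.1 * 100 = 10.0808%

Final answer: 10.0808%


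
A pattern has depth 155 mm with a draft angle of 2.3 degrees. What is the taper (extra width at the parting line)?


Formula: taper = depth * tan(draft_angle)
tan(2.3 deg) = 0.0401641
taper = 155 mm * 0.0401641 = 6.2254 mm


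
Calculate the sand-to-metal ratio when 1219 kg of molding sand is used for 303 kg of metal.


Formula: Sand-to-Metal Ratio = W_sand / W_metal
Ratio = 1219 kg / 303 kg = 4.0231


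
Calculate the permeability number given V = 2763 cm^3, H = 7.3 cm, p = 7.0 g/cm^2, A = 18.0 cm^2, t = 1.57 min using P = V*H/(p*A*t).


Formula: Permeability Number P = (V * H) / (p * A * t)
Numerator: V * H = 2763 * 7.3 = 20169.9
Denominator: p * A * t = 7.0 * 18.0 * 1.57 = 197.82
P = 20169.9 / 197.82 = 101.9609

Answer: 101.9609


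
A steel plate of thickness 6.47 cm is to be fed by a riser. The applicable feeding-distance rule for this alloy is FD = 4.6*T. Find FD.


Formula: FD = 4.6 * T  (riser feeding-distance rule)
FD = 4.6 * 6.47 cm = 29.7620 cm

Answer: 29.7620 cm


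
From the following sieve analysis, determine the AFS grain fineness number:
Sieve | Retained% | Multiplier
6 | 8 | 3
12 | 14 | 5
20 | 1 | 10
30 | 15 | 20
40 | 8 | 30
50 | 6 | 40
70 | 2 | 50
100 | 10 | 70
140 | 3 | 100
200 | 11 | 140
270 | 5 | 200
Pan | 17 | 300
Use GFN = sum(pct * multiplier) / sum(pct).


Formula: GFN = sum(pct * multiplier) / sum(pct)
sum(pct * multiplier) = 9624
sum(pct) = 100
GFN = 9624 / 100 = 96.24

Answer: 96.24


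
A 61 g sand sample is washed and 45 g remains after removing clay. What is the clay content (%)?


Formula: Clay% = (W_total - W_washed) / W_total * 100
Clay mass = 61 - 45 = 16 g
Clay% = 16 / 61 * 100 = 26.2295%

26.2295%


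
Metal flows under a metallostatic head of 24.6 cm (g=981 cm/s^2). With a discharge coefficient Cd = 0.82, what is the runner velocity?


Formula: v = Cd * sqrt(2 * g * h)  (Torricelli with discharge coefficient)
2*g*h = 2 * 981 * 24.6 = 48265.2 cm^2/s^2
sqrt(48265.2) = 219.69342 cm/s
v = 0.82 * 219.69342 = 180.1486 cm/s


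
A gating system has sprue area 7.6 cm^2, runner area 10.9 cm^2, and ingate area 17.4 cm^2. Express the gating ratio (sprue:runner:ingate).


Sprue:Runner:Ingate = 1 : 10.9/7.6 : 17.4/7.6 = 1:1.43:2.29

1:1.43:2.29


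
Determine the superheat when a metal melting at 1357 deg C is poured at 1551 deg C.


Formula: Superheat = T_pour - T_melt
Superheat = 1551 - 1357 = 194 deg C

Final answer: 194 deg C


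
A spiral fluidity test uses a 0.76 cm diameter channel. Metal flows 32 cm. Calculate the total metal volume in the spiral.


Formula: V = pi * (d/2)^2 * L  (cylinder volume)
Radius = 0.76/2 = 0.38 cm
V = pi * 0.38^2 * 32 = 14.5167 cm^3

Answer: 14.5167 cm^3


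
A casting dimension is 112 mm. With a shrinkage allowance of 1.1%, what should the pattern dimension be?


Formula: L_pattern = L_casting * (1 + shrinkage_rate/100)
Shrinkage factor = 1 + 1.1/100 = 1.011
L_pattern = 112 mm * 1.011 = 113.2320 mm

113.2320 mm


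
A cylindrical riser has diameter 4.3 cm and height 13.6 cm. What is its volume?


Formula: V = pi * (D/2)^2 * H  (cylinder volume)
Radius = D/2 = 4.3/2 = 2.15 cm
V = pi * 2.15^2 * 13.6 = 197.4994 cm^3


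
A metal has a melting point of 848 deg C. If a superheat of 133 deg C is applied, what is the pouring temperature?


Formula: T_pour = T_melt + Superheat
T_pour = 848 + 133 = 981 deg C

981 deg C


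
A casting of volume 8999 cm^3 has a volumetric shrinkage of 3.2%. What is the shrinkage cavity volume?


Formula: V_shrink = V_casting * shrinkage_pct / 100
V_shrink = 8999 cm^3 * 3.2 / 100 = 287.9680 cm^3

287.9680 cm^3


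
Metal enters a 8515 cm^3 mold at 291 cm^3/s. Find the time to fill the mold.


Formula: t_fill = V_mold / Q_flow
t = 8515 cm^3 / 291 cm^3/s = 29.2612 s

29.2612 s


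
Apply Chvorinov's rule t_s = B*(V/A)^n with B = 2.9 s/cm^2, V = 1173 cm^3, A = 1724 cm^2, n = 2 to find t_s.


Formula: t_s = B * (V/A)^n  (Chvorinov's rule, n=2)
Modulus M = V/A = 1173/1724 = 0.680394 cm
M^2 = 0.680394^2 = 0.462936 cm^2
t_s = 2.9 * 0.462936 = 1.3425 s

Final answer: 1.3425 s


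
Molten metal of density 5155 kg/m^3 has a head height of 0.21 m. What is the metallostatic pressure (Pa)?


Formula: P = rho * g * h
rho * g = 5155 * 9.81 = 50570.55 N/m^3
P = 50570.55 * 0.21 = 10619.8155 Pa


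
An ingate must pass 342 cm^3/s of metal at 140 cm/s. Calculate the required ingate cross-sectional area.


Formula: A_ingate = Q / v  (continuity equation)
A = 342 cm^3/s / 140 cm/s = 2.4429 cm^2

Answer: 2.4429 cm^2


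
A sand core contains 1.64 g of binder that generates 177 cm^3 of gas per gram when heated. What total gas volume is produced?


Formula: V_gas = W_binder * gas_evolution_rate
V = 1.64 g * 177 cm^3/g = 290.2800 cm^3


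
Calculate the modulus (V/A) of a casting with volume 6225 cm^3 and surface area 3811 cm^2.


Formula: Casting Modulus M = V / A
M = 6225 cm^3 / 3811 cm^2 = 1.6334 cm

1.6334 cm


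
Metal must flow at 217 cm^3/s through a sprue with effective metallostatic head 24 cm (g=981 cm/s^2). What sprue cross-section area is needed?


Formula: v = sqrt(2*g*h), A = Q/v
Velocity: v = sqrt(2 * 981 * 24) = sqrt(47088) = 216.9977 cm/s
Sprue area: A = Q / v = 217 / 216.9977 = 1.0000 cm^2

Answer: 1.0000 cm^2


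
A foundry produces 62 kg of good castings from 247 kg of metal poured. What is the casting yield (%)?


Formula: Casting Yield = (W_good / W_total) * 100
Yield = (62 kg / 247 kg) * 100 = 25.1012%


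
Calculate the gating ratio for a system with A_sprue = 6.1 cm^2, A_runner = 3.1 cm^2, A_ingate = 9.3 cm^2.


Sprue:Runner:Ingate = 1 : 3.1/6.1 : 9.3/6.1 = 1:0.51:1.52

1:0.51:1.52


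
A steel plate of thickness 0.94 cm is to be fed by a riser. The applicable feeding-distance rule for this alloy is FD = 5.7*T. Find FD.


Formula: FD = 5.7 * T  (riser feeding-distance rule)
FD = 5.7 * 0.94 cm = 5.3580 cm

Final answer: 5.3580 cm


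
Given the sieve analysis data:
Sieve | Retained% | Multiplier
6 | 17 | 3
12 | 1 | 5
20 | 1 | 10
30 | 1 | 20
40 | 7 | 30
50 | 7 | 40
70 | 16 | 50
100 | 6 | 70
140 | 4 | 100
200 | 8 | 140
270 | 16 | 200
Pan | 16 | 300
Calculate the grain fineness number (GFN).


Formula: GFN = sum(pct * multiplier) / sum(pct)
sum(pct * multiplier) = 11316
sum(pct) = 100
GFN = 11316 / 100 = 113.16

113.16


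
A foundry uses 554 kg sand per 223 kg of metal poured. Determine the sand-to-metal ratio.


Formula: Sand-to-Metal Ratio = W_sand / W_metal
Ratio = 554 kg / 223 kg = 2.4843


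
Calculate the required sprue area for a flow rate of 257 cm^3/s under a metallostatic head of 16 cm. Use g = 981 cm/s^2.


Formula: v = sqrt(2*g*h), A = Q/v
Velocity: v = sqrt(2 * 981 * 16) = sqrt(31392) = 177.1779 cm/s
Sprue area: A = Q / v = 257 / 177.1779 = 1.4505 cm^2

Final answer: 1.4505 cm^2


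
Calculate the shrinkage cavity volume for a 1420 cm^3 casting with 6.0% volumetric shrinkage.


Formula: V_shrink = V_casting * shrinkage_pct / 100
V_shrink = 1420 cm^3 * 6.0 / 100 = 85.2000 cm^3

Final answer: 85.2000 cm^3


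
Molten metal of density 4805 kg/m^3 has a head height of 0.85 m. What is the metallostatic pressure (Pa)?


Formula: P = rho * g * h
rho * g = 4805 * 9.81 = 47137.05 N/m^3
P = 47137.05 * 0.85 = 40066.4925 Pa

40066.4925 Pa


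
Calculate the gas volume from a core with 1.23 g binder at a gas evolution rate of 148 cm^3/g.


Formula: V_gas = W_binder * gas_evolution_rate
V = 1.23 g * 148 cm^3/g = 182.0400 cm^3

Answer: 182.0400 cm^3


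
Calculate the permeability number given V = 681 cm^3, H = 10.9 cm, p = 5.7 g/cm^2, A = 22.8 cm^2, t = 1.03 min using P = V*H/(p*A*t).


Formula: Permeability Number P = (V * H) / (p * A * t)
Numerator: V * H = 681 * 10.9 = 7422.9
Denominator: p * A * t = 5.7 * 22.8 * 1.03 = 133.8588
P = 7422.9 / 133.8588 = 55.4532

Answer: 55.4532


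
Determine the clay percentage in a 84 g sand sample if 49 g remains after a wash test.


Formula: Clay% = (W_total - W_washed) / W_total * 100
Clay mass = 84 - 49 = 35 g
Clay% = 35 / 84 * 100 = 41.6667%

Answer: 41.6667%


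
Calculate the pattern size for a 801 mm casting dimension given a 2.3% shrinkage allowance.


Formula: L_pattern = L_casting * (1 + shrinkage_rate/100)
Shrinkage factor = 1 + 2.3/100 = 1.023
L_pattern = 801 mm * 1.023 = 819.4230 mm

Answer: 819.4230 mm


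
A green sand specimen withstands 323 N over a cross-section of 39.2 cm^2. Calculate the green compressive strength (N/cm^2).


Formula: Compressive Strength = Force / Area
Strength = 323 N / 39.2 cm^2 = 8.2398 N/cm^2

Final answer: 8.2398 N/cm^2


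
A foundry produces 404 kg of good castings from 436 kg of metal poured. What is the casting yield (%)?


Formula: Casting Yield = (W_good / W_total) * 100
Yield = (404 kg / 436 kg) * 100 = 92.6606%


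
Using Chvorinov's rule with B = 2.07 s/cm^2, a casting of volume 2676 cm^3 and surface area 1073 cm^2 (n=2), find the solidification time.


Formula: t_s = B * (V/A)^n  (Chvorinov's rule, n=2)
Modulus M = V/A = 2676/1073 = 2.493942 cm
M^2 = 2.493942^2 = 6.219747 cm^2
t_s = 2.07 * 6.219747 = 12.8749 s

12.8749 s


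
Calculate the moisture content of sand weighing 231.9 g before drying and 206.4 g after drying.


Formula: MC = (W_wet - W_dry) / W_wet * 100
Water mass = 231.9 - 206.4 = 25.5 g
MC = 25.5 / 231.9 * 100 = 10.9961%

Answer: 10.9961%


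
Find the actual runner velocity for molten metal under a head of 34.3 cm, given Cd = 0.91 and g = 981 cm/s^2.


Formula: v = Cd * sqrt(2 * g * h)  (Torricelli with discharge coefficient)
2*g*h = 2 * 981 * 34.3 = 67296.6 cm^2/s^2
sqrt(67296.6) = 259.41588 cm/s
v = 0.91 * 259.41588 = 236.0685 cm/s

Answer: 236.0685 cm/s


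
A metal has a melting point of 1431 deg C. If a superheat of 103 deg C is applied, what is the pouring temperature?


Formula: T_pour = T_melt + Superheat
T_pour = 1431 + 103 = 1534 deg C

1534 deg C


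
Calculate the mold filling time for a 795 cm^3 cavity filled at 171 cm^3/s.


Formula: t_fill = V_mold / Q_flow
t = 795 cm^3 / 171 cm^3/s = 4.6491 s

Final answer: 4.6491 s


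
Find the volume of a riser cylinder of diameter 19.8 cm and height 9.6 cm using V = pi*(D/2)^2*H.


Formula: V = pi * (D/2)^2 * H  (cylinder volume)
Radius = D/2 = 19.8/2 = 9.9 cm
V = pi * 9.9^2 * 9.6 = 2955.9120 cm^3

Final answer: 2955.9120 cm^3


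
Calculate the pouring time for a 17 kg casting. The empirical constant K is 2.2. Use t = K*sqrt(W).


Formula: t = K * sqrt(W)
sqrt(W) = sqrt(17) = 4.12311
t = 2.2 * 4.12311 = 9.0708 s


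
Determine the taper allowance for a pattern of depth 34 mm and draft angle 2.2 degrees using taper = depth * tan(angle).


Formula: taper = depth * tan(draft_angle)
tan(2.2 deg) = 0.0384161
taper = 34 mm * 0.0384161 = 1.3061 mm

1.3061 mm


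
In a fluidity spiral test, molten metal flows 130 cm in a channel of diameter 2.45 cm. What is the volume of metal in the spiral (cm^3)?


Formula: V = pi * (d/2)^2 * L  (cylinder volume)
Radius = 2.45/2 = 1.225 cm
V = pi * 1.225^2 * 130 = 612.8658 cm^3

612.8658 cm^3


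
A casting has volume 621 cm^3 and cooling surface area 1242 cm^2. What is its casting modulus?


Formula: Casting Modulus M = V / A
M = 621 cm^3 / 1242 cm^2 = 0.5000 cm

0.5000 cm


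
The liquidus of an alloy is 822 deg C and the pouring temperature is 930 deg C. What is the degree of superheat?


Formula: Superheat = T_pour - T_melt
Superheat = 930 - 822 = 108 deg C

Answer: 108 deg C


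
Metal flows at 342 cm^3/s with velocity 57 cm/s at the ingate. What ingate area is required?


Formula: A_ingate = Q / v  (continuity equation)
A = 342 cm^3/s / 57 cm/s = 6.0000 cm^2

Final answer: 6.0000 cm^2


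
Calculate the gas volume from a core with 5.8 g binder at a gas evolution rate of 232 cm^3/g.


Formula: V_gas = W_binder * gas_evolution_rate
V = 5.8 g * 232 cm^3/g = 1345.6000 cm^3

1345.6000 cm^3


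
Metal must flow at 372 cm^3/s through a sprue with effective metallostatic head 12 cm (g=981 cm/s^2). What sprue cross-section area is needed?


Formula: v = sqrt(2*g*h), A = Q/v
Velocity: v = sqrt(2 * 981 * 12) = sqrt(23544) = 153.4405 cm/s
Sprue area: A = Q / v = 372 / 153.4405 = 2.4244 cm^2

2.4244 cm^2


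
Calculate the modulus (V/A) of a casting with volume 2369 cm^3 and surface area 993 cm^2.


Formula: Casting Modulus M = V / A
M = 2369 cm^3 / 993 cm^2 = 2.3857 cm

Answer: 2.3857 cm


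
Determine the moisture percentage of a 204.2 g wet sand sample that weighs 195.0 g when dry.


Formula: MC = (W_wet - W_dry) / W_wet * 100
Water mass = 204.2 - 195.0 = 9.2 g
MC = 9.2 / 204.2 * 100 = 4.5054%

4.5054%


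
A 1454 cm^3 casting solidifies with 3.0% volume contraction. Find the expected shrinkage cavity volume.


Formula: V_shrink = V_casting * shrinkage_pct / 100
V_shrink = 1454 cm^3 * 3.0 / 100 = 43.6200 cm^3

Final answer: 43.6200 cm^3


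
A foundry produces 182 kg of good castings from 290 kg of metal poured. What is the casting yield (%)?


Formula: Casting Yield = (W_good / W_total) * 100
Yield = (182 kg / 290 kg) * 100 = 62.7586%

62.7586%


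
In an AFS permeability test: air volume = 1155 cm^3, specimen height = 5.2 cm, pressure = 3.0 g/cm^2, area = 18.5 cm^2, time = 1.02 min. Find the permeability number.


Formula: Permeability Number P = (V * H) / (p * A * t)
Numerator: V * H = 1155 * 5.2 = 6006.0
Denominator: p * A * t = 3.0 * 18.5 * 1.02 = 56.61
P = 6006.0 / 56.61 = 106.0943


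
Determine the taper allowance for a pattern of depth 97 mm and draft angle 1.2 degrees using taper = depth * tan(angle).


Formula: taper = depth * tan(draft_angle)
tan(1.2 deg) = 0.0209470
taper = 97 mm * 0.0209470 = 2.0319 mm


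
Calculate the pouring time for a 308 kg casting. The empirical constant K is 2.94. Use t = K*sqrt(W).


Formula: t = K * sqrt(W)
sqrt(W) = sqrt(308) = 17.54993
t = 2.94 * 17.54993 = 51.5968 s

Final answer: 51.5968 s


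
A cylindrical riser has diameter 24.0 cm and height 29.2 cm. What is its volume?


Formula: V = pi * (D/2)^2 * H  (cylinder volume)
Radius = D/2 = 24.0/2 = 12.0 cm
V = pi * 12.0^2 * 29.2 = 13209.7688 cm^3

Final answer: 13209.7688 cm^3


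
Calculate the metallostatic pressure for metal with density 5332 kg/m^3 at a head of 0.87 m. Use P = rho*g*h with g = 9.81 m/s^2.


Formula: P = rho * g * h
rho * g = 5332 * 9.81 = 52306.92 N/m^3
P = 52306.92 * 0.87 = 45507.0204 Pa

Final answer: 45507.0204 Pa


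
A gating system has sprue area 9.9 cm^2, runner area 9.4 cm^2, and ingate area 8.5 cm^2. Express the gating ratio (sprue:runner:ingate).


Sprue:Runner:Ingate = 1 : 9.4/9.9 : 8.5/9.9 = 1:0.95:0.86

Final answer: 1:0.95:0.86


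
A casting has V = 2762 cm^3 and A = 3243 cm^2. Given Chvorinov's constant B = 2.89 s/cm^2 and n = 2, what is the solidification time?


Formula: t_s = B * (V/A)^n  (Chvorinov's rule, n=2)
Modulus M = V/A = 2762/3243 = 0.851681 cm
M^2 = 0.851681^2 = 0.725361 cm^2
t_s = 2.89 * 0.725361 = 2.0963 s

Answer: 2.0963 s


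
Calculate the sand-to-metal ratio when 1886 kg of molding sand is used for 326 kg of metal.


Formula: Sand-to-Metal Ratio = W_sand / W_metal
Ratio = 1886 kg / 326 kg = 5.7853

5.7853


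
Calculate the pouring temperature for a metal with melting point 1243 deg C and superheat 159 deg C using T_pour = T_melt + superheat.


Formula: T_pour = T_melt + Superheat
T_pour = 1243 + 159 = 1402 deg C

Answer: 1402 deg C


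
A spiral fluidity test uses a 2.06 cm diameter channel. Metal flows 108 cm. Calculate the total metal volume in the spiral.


Formula: V = pi * (d/2)^2 * L  (cylinder volume)
Radius = 2.06/2 = 1.03 cm
V = pi * 1.03^2 * 108 = 359.9549 cm^3

Final answer: 359.9549 cm^3


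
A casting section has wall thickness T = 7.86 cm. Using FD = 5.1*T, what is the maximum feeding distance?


Formula: FD = 5.1 * T  (riser feeding-distance rule)
FD = 5.1 * 7.86 cm = 40.0860 cm

40.0860 cm


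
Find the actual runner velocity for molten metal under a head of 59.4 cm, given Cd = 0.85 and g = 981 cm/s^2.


Formula: v = Cd * sqrt(2 * g * h)  (Torricelli with discharge coefficient)
2*g*h = 2 * 981 * 59.4 = 116542.8 cm^2/s^2
sqrt(116542.8) = 341.38366 cm/s
v = 0.85 * 341.38366 = 290.1761 cm/s

Final answer: 290.1761 cm/s


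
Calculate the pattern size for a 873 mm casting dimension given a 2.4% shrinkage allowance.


Formula: L_pattern = L_casting * (1 + shrinkage_rate/100)
Shrinkage factor = 1 + 2.4/100 = 1.024
L_pattern = 873 mm * 1.024 = 893.9520 mm

893.9520 mm


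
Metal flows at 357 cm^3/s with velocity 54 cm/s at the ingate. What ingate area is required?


Formula: A_ingate = Q / v  (continuity equation)
A = 357 cm^3/s / 54 cm/s = 6.6111 cm^2


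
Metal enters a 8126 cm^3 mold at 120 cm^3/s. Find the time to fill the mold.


Formula: t_fill = V_mold / Q_flow
t = 8126 cm^3 / 120 cm^3/s = 67.7167 s

Answer: 67.7167 s


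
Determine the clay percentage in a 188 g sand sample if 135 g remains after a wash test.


Formula: Clay% = (W_total - W_washed) / W_total * 100
Clay mass = 188 - 135 = 53 g
Clay% = 53 / 188 * 100 = 28.1915%

28.1915%


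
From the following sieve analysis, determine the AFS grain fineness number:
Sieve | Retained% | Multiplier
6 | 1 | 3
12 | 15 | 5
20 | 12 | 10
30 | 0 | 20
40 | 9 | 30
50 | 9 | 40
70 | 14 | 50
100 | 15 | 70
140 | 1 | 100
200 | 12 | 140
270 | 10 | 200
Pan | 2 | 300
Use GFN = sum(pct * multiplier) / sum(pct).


Formula: GFN = sum(pct * multiplier) / sum(pct)
sum(pct * multiplier) = 6958
sum(pct) = 100
GFN = 6958 / 100 = 69.58


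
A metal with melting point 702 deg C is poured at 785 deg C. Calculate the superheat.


Formula: Superheat = T_pour - T_melt
Superheat = 785 - 702 = 83 deg C


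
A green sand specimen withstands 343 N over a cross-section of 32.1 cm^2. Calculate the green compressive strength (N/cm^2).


Formula: Compressive Strength = Force / Area
Strength = 343 N / 32.1 cm^2 = 10.6854 N/cm^2

10.6854 N/cm^2


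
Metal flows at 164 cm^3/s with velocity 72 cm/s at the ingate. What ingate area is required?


Formula: A_ingate = Q / v  (continuity equation)
A = 164 cm^3/s / 72 cm/s = 2.2778 cm^2

Answer: 2.2778 cm^2


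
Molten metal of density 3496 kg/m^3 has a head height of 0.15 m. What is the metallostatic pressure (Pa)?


Formula: P = rho * g * h
rho * g = 3496 * 9.81 = 34295.76 N/m^3
P = 34295.76 * 0.15 = 5144.3640 Pa

5144.3640 Pa


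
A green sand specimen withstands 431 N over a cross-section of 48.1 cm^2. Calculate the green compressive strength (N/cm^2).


Formula: Compressive Strength = Force / Area
Strength = 431 N / 48.1 cm^2 = 8.9605 N/cm^2

Final answer: 8.9605 N/cm^2


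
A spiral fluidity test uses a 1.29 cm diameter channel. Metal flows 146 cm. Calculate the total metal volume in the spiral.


Formula: V = pi * (d/2)^2 * L  (cylinder volume)
Radius = 1.29/2 = 0.645 cm
V = pi * 0.645^2 * 146 = 190.8192 cm^3

Final answer: 190.8192 cm^3


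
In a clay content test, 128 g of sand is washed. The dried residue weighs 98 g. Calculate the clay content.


Formula: Clay% = (W_total - W_washed) / W_total * 100
Clay mass = 128 - 98 = 30 g
Clay% = 30 / 128 * 100 = 23.4375%

Answer: 23.4375%


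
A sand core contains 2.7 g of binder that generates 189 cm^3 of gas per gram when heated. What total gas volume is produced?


Formula: V_gas = W_binder * gas_evolution_rate
V = 2.7 g * 189 cm^3/g = 510.3000 cm^3

Final answer: 510.3000 cm^3


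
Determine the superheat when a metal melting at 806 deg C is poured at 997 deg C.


Formula: Superheat = T_pour - T_melt
Superheat = 997 - 806 = 191 deg C

191 deg C


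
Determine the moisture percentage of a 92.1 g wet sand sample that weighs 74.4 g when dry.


Formula: MC = (W_wet - W_dry) / W_wet * 100
Water mass = 92.1 - 74.4 = 17.7 g
MC = 17.7 / 92.1 * 100 = 19.2182%

Final answer: 19.2182%


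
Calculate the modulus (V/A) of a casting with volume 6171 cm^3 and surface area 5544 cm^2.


Formula: Casting Modulus M = V / A
M = 6171 cm^3 / 5544 cm^2 = 1.1131 cm

Final answer: 1.1131 cm


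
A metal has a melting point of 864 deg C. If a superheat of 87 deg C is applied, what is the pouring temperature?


Formula: T_pour = T_melt + Superheat
T_pour = 864 + 87 = 951 deg C


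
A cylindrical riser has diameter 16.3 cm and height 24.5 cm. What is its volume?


Formula: V = pi * (D/2)^2 * H  (cylinder volume)
Radius = D/2 = 16.3/2 = 8.15 cm
V = pi * 8.15^2 * 24.5 = 5112.4747 cm^3

Final answer: 5112.4747 cm^3


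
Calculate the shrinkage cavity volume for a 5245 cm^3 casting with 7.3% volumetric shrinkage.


Formula: V_shrink = V_casting * shrinkage_pct / 100
V_shrink = 5245 cm^3 * 7.3 / 100 = 382.8850 cm^3

382.8850 cm^3


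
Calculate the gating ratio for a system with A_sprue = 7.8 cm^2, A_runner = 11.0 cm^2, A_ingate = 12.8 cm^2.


Sprue:Runner:Ingate = 1 : 11.0/7.8 : 12.8/7.8 = 1:1.41:1.64

Answer: 1:1.41:1.64


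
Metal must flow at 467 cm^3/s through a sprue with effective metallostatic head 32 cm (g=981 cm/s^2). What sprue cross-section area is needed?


Formula: v = sqrt(2*g*h), A = Q/v
Velocity: v = sqrt(2 * 981 * 32) = sqrt(62784) = 250.5674 cm/s
Sprue area: A = Q / v = 467 / 250.5674 = 1.8638 cm^2

Answer: 1.8638 cm^2


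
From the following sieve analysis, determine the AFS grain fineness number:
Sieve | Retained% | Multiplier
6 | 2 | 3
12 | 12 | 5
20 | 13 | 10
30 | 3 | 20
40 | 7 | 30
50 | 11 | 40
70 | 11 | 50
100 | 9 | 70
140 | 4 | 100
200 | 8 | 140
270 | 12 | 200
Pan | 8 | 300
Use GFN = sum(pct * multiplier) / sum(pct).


Formula: GFN = sum(pct * multiplier) / sum(pct)
sum(pct * multiplier) = 8406
sum(pct) = 100
GFN = 8406 / 100 = 84.06
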